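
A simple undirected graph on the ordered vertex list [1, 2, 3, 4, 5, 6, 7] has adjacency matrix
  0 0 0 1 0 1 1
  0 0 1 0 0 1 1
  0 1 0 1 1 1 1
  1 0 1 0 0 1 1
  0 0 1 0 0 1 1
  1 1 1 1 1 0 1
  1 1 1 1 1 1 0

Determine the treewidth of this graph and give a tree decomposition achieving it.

Each bag holds 4 vertices, so the decomposition has width 3, which upper-bounds the treewidth. On the other hand G contains the 4-clique {1, 4, 6, 7}. A clique must lie in a single bag of any decomposition, so no decomposition can have width below 3. Combining the bounds, tw(G) = 3.

Treewidth 3.
One optimal decomposition is:
Bags: B1 = {3, 4, 6, 7}  B2 = {3, 5, 6, 7}  B3 = {2, 3, 6, 7}  B4 = {1, 4, 6, 7}
Tree: B1–B2, B2–B3, B1–B4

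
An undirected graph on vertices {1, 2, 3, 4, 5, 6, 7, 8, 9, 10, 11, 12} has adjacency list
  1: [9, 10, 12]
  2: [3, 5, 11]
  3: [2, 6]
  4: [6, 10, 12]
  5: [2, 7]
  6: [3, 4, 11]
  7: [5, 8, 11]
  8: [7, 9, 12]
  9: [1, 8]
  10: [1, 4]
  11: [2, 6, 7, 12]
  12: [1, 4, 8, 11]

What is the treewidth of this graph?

3

A width-3 tree decomposition is:
Bags: B1 = {2, 3, 5, 7}  B2 = {2, 3, 7, 11}  B3 = {3, 6, 7, 11}  B4 = {6, 7, 8, 11}  B5 = {6, 8, 11, 12}  B6 = {4, 6, 8, 12}  B7 = {4, 8, 9, 12}  B8 = {1, 4, 9, 12}  B9 = {1, 4, 9, 10}
Tree: B1–B2, B2–B3, B3–B4, B4–B5, B5–B6, B6–B7, B7–B8, B8–B9
Each bag holds 4 vertices, so the decomposition has width 3, which upper-bounds the treewidth. For the lower bound: the 4 vertex sets {2,3,5}, {7}, {11}, {4,6,8,12} are disjoint, each induces a connected subgraph, and every pair is joined by at least one edge of G. Contracting each set to a single vertex therefore yields K_{4} as a minor, and since treewidth is minor-monotone, tw(G) ≥ tw(K_{4}) = 3. The upper and lower bounds meet at 3, so that is the treewidth.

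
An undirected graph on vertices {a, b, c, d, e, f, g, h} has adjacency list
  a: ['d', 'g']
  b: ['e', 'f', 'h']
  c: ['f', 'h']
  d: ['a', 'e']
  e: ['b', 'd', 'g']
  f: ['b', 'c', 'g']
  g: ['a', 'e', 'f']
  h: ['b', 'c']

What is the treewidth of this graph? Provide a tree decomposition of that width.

Every bag has size at most 3, so the width is 3 − 1 = 2 and tw(G) ≤ 2. The edges h–c–f–b–h form a cycle, so G is not a tree and its treewidth is at least 2. Combining the bounds, tw(G) = 2.

Treewidth 2.
One optimal decomposition is:
Bags: B1 = {b, c, h}  B2 = {b, c, f}  B3 = {b, e, f}  B4 = {e, f, g}  B5 = {d, e, g}  B6 = {a, d, g}
Tree: B1–B2, B2–B3, B3–B4, B4–B5, B5–B6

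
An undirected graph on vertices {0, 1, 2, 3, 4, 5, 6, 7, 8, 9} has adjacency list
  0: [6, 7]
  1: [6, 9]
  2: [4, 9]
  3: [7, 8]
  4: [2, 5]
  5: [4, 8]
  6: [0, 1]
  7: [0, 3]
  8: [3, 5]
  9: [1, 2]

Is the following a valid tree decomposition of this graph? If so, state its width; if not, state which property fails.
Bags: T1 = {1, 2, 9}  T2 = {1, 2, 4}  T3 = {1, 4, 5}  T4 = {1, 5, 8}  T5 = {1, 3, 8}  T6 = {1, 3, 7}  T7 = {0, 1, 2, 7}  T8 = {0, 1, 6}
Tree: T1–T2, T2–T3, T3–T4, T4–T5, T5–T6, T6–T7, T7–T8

No — bags containing vertex 2 are not connected in the tree.

A tree decomposition must satisfy three properties: every vertex lies in some bag; for every edge, both endpoints lie together in some bag; and for every vertex, the bags containing it form a connected subtree. Here bags containing vertex 2 are not connected in the tree, so the decomposition is invalid.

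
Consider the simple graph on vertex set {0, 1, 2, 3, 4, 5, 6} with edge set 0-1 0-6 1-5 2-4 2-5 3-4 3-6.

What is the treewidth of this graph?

2

A width-2 tree decomposition is:
Bags: B1 = {1, 2, 5}  B2 = {1, 2, 4}  B3 = {1, 3, 4}  B4 = {1, 3, 6}  B5 = {0, 1, 6}
Tree: B1–B2, B2–B3, B3–B4, B4–B5
Every bag has size at most 3, so the width is 3 − 1 = 2 and tw(G) ≤ 2. The edges 1–5–2–4–3–6–0–1 form a cycle, so G is not a tree and its treewidth is at least 2. Therefore the treewidth is 2.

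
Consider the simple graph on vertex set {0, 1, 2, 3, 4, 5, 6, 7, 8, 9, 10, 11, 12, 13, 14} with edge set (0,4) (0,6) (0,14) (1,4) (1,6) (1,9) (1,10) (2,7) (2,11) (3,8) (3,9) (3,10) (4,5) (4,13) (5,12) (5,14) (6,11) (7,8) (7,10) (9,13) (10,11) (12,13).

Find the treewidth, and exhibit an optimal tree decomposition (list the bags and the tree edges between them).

The largest bag has 4 vertices, giving width 3; this decomposition certifies tw(G) ≤ 3. For the lower bound: the 4 vertex sets {5,12,14}, {13}, {4}, {0,1,6,9} are disjoint, each induces a connected subgraph, and every pair is joined by at least one edge of G. Contracting each set to a single vertex therefore yields K_{4} as a minor, and since treewidth is minor-monotone, tw(G) ≥ tw(K_{4}) = 3. Hence tw(G) = 3 exactly.

Treewidth 3.
One optimal decomposition is:
Bags: B1 = {5, 12, 13, 14}  B2 = {4, 5, 13, 14}  B3 = {0, 4, 13, 14}  B4 = {0, 4, 9, 13}  B5 = {0, 1, 4, 9}  B6 = {0, 1, 6, 9}  B7 = {1, 3, 6, 9}  B8 = {1, 3, 6, 10}  B9 = {3, 6, 10, 11}  B10 = {3, 8, 10, 11}  B11 = {7, 8, 10, 11}  B12 = {2, 7, 8, 11}
Tree: B1–B2, B2–B3, B3–B4, B4–B5, B5–B6, B6–B7, B7–B8, B8–B9, B9–B10, B10–B11, B11–B12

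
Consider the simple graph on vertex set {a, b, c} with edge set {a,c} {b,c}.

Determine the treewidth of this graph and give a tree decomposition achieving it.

Every bag has size at most 2, so the width is 2 − 1 = 1 and tw(G) ≤ 1. G has an edge, so its treewidth is at least 1. Therefore the treewidth is 1.

Treewidth 1.
One optimal decomposition is:
Bags: B1 = {b, c}  B2 = {a, c}
Tree: B1–B2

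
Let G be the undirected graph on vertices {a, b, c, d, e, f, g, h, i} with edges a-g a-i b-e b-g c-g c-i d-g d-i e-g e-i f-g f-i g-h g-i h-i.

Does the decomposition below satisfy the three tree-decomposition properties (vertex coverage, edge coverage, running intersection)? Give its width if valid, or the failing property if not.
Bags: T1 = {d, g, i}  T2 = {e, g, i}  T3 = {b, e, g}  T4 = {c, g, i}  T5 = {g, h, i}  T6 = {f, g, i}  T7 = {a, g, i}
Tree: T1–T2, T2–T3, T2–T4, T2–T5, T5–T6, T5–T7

Yes; width 2.

Vertex coverage: the bags together contain {a, b, c, d, e, f, g, h, i}, the full vertex set. Edge coverage: each edge of G has both endpoints in at least one bag. Running intersection: for every vertex, the bags containing it form a connected subtree. All three properties hold, so this is a valid tree decomposition of width max|bag| − 1 = 2, and hence tw(G) ≤ 2.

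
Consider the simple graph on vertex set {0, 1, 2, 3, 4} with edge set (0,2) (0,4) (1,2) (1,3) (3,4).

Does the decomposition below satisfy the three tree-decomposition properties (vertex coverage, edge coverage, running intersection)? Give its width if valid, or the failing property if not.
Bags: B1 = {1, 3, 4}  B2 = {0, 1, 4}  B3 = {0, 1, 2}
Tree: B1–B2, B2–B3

Yes; width 2.

Checking the three conditions: (i) the bags cover all of {0, 1, 2, 3, 4}; (ii) for each edge, some bag contains both endpoints; (iii) the bags containing any fixed vertex form a subtree. All hold, so the decomposition is valid with width 3 − 1 = 2.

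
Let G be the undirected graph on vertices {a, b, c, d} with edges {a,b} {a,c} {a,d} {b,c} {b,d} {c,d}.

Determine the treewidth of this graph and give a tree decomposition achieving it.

Treewidth 3.
One optimal decomposition is:
Bags: B1 = {a, b, c, d}
Tree: (single bag)

A single bag containing all 4 vertices is trivially a valid decomposition of width 3. On the other hand G contains the 4-clique {a, b, c, d}. A clique must lie in a single bag of any decomposition, so no decomposition can have width below 3. Therefore the treewidth is 3.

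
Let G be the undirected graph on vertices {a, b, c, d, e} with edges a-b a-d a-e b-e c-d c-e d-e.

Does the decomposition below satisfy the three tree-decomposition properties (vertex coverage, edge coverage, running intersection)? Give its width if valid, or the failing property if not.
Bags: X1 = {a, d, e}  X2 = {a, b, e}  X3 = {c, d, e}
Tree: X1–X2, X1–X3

Yes; width 2.

Every vertex of G appears in some bag (union = {a, b, c, d, e}); every edge is covered by a bag; and for each vertex v the set of bags containing v is connected in the bag tree. The decomposition is therefore valid. The largest bag has 3 vertices, so the width is 2.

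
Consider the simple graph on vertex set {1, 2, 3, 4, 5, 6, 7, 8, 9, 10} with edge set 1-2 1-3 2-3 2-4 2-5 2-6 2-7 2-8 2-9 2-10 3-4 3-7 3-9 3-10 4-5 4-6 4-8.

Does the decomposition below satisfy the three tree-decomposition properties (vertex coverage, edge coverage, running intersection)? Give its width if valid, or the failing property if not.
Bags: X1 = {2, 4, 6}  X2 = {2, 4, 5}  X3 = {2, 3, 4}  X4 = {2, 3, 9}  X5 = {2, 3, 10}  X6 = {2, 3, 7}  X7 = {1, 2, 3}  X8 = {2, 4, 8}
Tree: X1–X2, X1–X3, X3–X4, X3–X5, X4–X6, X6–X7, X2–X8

Yes; width 2.

Checking the three conditions: (i) the bags cover all of {1, 2, 3, 4, 5, 6, 7, 8, 9, 10}; (ii) for each edge, some bag contains both endpoints; (iii) the bags containing any fixed vertex form a subtree. All hold, so the decomposition is valid with width 3 − 1 = 2.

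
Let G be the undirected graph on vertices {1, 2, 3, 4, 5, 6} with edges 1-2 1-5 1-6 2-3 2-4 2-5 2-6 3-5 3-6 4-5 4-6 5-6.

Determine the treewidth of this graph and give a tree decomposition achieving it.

Treewidth 3.
Bags: B1 = {1, 2, 5, 6}  B2 = {2, 3, 5, 6}  B3 = {2, 4, 5, 6}
Tree: B1–B2, B2–B3

The largest bag has 4 vertices, giving width 3; this decomposition certifies tw(G) ≤ 3. Conversely, {1, 2, 5, 6} is a clique of size 4, and the vertices of any clique must share a bag in every tree decomposition; so some bag has ≥ 4 vertices and tw(G) ≥ 3. The upper and lower bounds meet at 3, so that is the treewidth.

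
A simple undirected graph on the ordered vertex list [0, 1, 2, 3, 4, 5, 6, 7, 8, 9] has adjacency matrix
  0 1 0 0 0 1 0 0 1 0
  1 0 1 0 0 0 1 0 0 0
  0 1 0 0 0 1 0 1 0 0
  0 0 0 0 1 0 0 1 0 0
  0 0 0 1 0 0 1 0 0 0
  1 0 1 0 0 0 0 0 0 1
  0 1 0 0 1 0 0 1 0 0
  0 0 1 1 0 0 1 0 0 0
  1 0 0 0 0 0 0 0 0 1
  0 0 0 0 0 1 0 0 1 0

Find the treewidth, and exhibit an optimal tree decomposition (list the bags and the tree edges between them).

Treewidth 2.
One optimal decomposition is:
Bags: B1 = {5, 8, 9}  B2 = {0, 5, 8}  B3 = {0, 2, 5}  B4 = {0, 1, 2}  B5 = {1, 2, 7}  B6 = {1, 6, 7}  B7 = {3, 6, 7}  B8 = {3, 4, 6}
Tree: B1–B2, B2–B3, B3–B4, B4–B5, B5–B6, B6–B7, B7–B8

Every bag has size at most 3, so the width is 3 − 1 = 2 and tw(G) ≤ 2. Since 9–8–0–5–9 is a cycle in G, G is not acyclic. Forests are exactly the graphs of treewidth ≤ 1, so tw(G) ≥ 2. Combining the bounds, tw(G) = 2.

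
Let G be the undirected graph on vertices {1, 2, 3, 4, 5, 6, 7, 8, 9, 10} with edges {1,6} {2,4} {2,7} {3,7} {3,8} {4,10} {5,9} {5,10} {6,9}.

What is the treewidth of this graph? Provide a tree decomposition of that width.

Treewidth 1.
Bags: B1 = {3, 8}  B2 = {3, 7}  B3 = {2, 7}  B4 = {2, 4}  B5 = {4, 10}  B6 = {5, 10}  B7 = {5, 9}  B8 = {6, 9}  B9 = {1, 6}
Tree: B1–B2, B2–B3, B3–B4, B4–B5, B5–B6, B6–B7, B7–B8, B8–B9

Every bag has size at most 2, so the width is 2 − 1 = 1 and tw(G) ≤ 1. Any graph with an edge has treewidth ≥ 1, and G has the edge 8–3. Hence tw(G) = 1 exactly.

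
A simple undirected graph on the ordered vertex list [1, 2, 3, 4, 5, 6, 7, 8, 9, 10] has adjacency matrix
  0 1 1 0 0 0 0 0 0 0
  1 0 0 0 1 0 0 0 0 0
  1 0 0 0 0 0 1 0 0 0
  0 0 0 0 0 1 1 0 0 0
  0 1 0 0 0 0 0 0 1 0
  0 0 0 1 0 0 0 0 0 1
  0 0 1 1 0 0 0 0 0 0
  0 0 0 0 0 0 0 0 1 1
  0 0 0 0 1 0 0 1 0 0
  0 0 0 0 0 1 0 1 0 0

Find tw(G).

A width-2 tree decomposition is:
Bags: B1 = {1, 3, 7}  B2 = {1, 4, 7}  B3 = {1, 4, 6}  B4 = {1, 6, 10}  B5 = {1, 8, 10}  B6 = {1, 8, 9}  B7 = {1, 5, 9}  B8 = {1, 2, 5}
Tree: B1–B2, B2–B3, B3–B4, B4–B5, B5–B6, B6–B7, B7–B8
The largest bag has 3 vertices, giving width 2; this decomposition certifies tw(G) ≤ 2. For the lower bound, G contains the cycle 1–3–7–4–6–10–8–9–5–2–1, so G is not a forest; only forests have treewidth ≤ 1, hence tw(G) ≥ 2. Therefore the treewidth is 2.

2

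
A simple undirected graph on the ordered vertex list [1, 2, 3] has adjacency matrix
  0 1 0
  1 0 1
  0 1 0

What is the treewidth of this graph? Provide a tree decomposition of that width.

Every bag has size at most 2, so the width is 2 − 1 = 1 and tw(G) ≤ 1. Since G has at least one edge (e.g. 3–2), it is not an edgeless graph, so tw(G) ≥ 1. Therefore the treewidth is 1.

Treewidth 1.
One such decomposition:
Bags: B1 = {2, 3}  B2 = {1, 2}
Tree: B1–B2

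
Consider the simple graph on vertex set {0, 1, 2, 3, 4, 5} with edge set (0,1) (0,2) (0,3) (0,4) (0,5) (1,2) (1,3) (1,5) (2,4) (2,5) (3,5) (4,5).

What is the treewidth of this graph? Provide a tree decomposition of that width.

Every bag has size at most 4, so the width is 4 − 1 = 3 and tw(G) ≤ 3. Conversely, {0, 1, 2, 5} is a clique of size 4, and the vertices of any clique must share a bag in every tree decomposition; so some bag has ≥ 4 vertices and tw(G) ≥ 3. Hence tw(G) = 3 exactly.

Treewidth 3.
One optimal decomposition is:
Bags: B1 = {0, 1, 2, 5}  B2 = {0, 1, 3, 5}  B3 = {0, 2, 4, 5}
Tree: B1–B2, B1–B3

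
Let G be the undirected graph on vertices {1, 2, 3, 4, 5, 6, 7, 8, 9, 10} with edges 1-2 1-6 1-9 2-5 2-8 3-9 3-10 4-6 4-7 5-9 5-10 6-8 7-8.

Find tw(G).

2

A width-2 tree decomposition is:
Bags: B1 = {4, 7, 8}  B2 = {4, 6, 8}  B3 = {2, 6, 8}  B4 = {1, 2, 6}  B5 = {1, 2, 5}  B6 = {1, 5, 9}  B7 = {5, 9, 10}  B8 = {3, 9, 10}
Tree: B1–B2, B2–B3, B3–B4, B4–B5, B5–B6, B6–B7, B7–B8
Each bag holds 3 vertices, so the decomposition has width 2, which upper-bounds the treewidth. Since 7–4–6–8–7 is a cycle in G, G is not acyclic. Forests are exactly the graphs of treewidth ≤ 1, so tw(G) ≥ 2. Hence tw(G) = 2 exactly.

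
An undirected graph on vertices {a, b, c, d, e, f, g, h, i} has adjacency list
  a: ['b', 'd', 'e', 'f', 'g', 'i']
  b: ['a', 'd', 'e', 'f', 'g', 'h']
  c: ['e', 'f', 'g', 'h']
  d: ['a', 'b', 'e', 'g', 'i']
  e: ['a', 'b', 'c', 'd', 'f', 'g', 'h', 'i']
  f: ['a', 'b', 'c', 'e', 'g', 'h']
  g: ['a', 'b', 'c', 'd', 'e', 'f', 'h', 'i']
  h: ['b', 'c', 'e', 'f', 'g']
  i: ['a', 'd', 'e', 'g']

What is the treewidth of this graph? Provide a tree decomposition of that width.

The largest bag has 5 vertices, giving width 4; this decomposition certifies tw(G) ≤ 4. On the other hand G contains the 5-clique {a, b, d, e, g}. A clique must lie in a single bag of any decomposition, so no decomposition can have width below 4. Combining the bounds, tw(G) = 4.

Treewidth 4.
Bags: B1 = {b, e, f, g, h}  B2 = {c, e, f, g, h}  B3 = {a, b, e, f, g}  B4 = {a, b, d, e, g}  B5 = {a, d, e, g, i}
Tree: B1–B2, B1–B3, B3–B4, B4–B5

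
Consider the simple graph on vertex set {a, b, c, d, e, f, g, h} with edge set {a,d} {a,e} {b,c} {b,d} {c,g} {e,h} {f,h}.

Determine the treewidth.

1

A width-1 tree decomposition is:
Bags: B1 = {f, h}  B2 = {e, h}  B3 = {a, e}  B4 = {a, d}  B5 = {b, d}  B6 = {b, c}  B7 = {c, g}
Tree: B1–B2, B2–B3, B3–B4, B4–B5, B5–B6, B6–B7
Each bag holds 2 vertices, so the decomposition has width 1, which upper-bounds the treewidth. Any graph with an edge has treewidth ≥ 1, and G has the edge f–h. Combining the bounds, tw(G) = 1.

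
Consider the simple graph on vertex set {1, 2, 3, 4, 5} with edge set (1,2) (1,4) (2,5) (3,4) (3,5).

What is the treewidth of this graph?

2

A width-2 tree decomposition is:
Bags: B1 = {1, 2, 4}  B2 = {2, 4, 5}  B3 = {3, 4, 5}
Tree: B1–B2, B2–B3
The largest bag has 3 vertices, giving width 2; this decomposition certifies tw(G) ≤ 2. Since 4–1–2–5–3–4 is a cycle in G, G is not acyclic. Forests are exactly the graphs of treewidth ≤ 1, so tw(G) ≥ 2. The upper and lower bounds meet at 2, so that is the treewidth.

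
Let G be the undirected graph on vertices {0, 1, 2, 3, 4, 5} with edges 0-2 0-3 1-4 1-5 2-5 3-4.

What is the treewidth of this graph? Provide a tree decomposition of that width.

Treewidth 2.
Bags: B1 = {1, 3, 4}  B2 = {1, 3, 5}  B3 = {2, 3, 5}  B4 = {0, 2, 3}
Tree: B1–B2, B2–B3, B3–B4

Each bag holds 3 vertices, so the decomposition has width 2, which upper-bounds the treewidth. For the lower bound, G contains the cycle 3–4–1–5–2–0–3, so G is not a forest; only forests have treewidth ≤ 1, hence tw(G) ≥ 2. The upper and lower bounds meet at 2, so that is the treewidth.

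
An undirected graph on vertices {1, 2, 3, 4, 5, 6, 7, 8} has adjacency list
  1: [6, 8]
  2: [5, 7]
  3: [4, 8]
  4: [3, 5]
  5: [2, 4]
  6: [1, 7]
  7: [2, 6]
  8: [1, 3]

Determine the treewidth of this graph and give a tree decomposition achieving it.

Treewidth 2.
One optimal decomposition is:
Bags: B1 = {3, 4, 8}  B2 = {4, 5, 8}  B3 = {2, 5, 8}  B4 = {2, 7, 8}  B5 = {6, 7, 8}  B6 = {1, 6, 8}
Tree: B1–B2, B2–B3, B3–B4, B4–B5, B5–B6

The largest bag has 3 vertices, giving width 2; this decomposition certifies tw(G) ≤ 2. For the lower bound, G contains the cycle 8–3–4–5–2–7–6–1–8, so G is not a forest; only forests have treewidth ≤ 1, hence tw(G) ≥ 2. The upper and lower bounds meet at 2, so that is the treewidth.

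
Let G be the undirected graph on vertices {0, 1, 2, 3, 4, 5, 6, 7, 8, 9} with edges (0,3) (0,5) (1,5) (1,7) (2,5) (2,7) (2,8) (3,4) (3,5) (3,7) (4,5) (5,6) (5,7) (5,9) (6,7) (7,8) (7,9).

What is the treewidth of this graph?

2

A width-2 tree decomposition is:
Bags: B1 = {3, 5, 7}  B2 = {0, 3, 5}  B3 = {2, 5, 7}  B4 = {5, 7, 9}  B5 = {5, 6, 7}  B6 = {3, 4, 5}  B7 = {2, 7, 8}  B8 = {1, 5, 7}
Tree: B1–B2, B1–B3, B3–B4, B4–B5, B1–B6, B3–B7, B3–B8
The largest bag has 3 vertices, giving width 2; this decomposition certifies tw(G) ≤ 2. On the other hand G contains the 3-clique {2, 7, 8}. A clique must lie in a single bag of any decomposition, so no decomposition can have width below 2. Hence tw(G) = 2 exactly.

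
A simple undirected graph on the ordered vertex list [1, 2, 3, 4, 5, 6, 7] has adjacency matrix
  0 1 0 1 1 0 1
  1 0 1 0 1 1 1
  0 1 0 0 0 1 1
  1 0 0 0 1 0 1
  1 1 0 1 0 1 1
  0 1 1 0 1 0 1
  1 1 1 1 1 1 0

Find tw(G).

A width-3 tree decomposition is:
Bags: B1 = {1, 2, 5, 7}  B2 = {1, 4, 5, 7}  B3 = {2, 5, 6, 7}  B4 = {2, 3, 6, 7}
Tree: B1–B2, B1–B3, B3–B4
Each bag holds 4 vertices, so the decomposition has width 3, which upper-bounds the treewidth. Conversely, {2, 3, 6, 7} is a clique of size 4, and the vertices of any clique must share a bag in every tree decomposition; so some bag has ≥ 4 vertices and tw(G) ≥ 3. The upper and lower bounds meet at 3, so that is the treewidth.

3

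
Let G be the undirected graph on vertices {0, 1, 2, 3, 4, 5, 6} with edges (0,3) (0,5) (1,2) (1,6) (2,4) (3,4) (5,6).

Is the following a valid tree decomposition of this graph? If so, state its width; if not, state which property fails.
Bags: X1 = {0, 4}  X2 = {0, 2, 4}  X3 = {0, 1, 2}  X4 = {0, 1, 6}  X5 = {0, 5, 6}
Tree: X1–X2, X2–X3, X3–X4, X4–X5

A tree decomposition must satisfy three properties: every vertex lies in some bag; for every edge, both endpoints lie together in some bag; and for every vertex, the bags containing it form a connected subtree. Here vertex 3 appears in no bag, so the decomposition is invalid.

No — vertex 3 appears in no bag.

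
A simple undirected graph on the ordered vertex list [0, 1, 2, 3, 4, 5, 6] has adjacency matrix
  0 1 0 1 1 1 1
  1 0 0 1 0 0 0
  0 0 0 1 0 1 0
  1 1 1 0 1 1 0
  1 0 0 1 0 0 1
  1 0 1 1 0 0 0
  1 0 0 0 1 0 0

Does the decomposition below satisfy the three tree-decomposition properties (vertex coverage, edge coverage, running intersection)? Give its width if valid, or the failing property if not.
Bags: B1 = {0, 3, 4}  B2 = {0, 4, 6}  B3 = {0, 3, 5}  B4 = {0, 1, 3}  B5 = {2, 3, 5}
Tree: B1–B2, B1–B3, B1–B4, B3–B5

Vertex coverage: the bags together contain {0, 1, 2, 3, 4, 5, 6}, the full vertex set. Edge coverage: each edge of G has both endpoints in at least one bag. Running intersection: for every vertex, the bags containing it form a connected subtree. All three properties hold, so this is a valid tree decomposition of width max|bag| − 1 = 2, and hence tw(G) ≤ 2.

Yes; width 2.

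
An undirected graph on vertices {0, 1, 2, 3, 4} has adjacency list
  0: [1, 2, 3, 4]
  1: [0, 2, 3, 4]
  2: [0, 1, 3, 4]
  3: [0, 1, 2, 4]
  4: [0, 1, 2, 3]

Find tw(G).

4

A width-4 tree decomposition is:
Bags: B1 = {0, 1, 2, 3, 4}
Tree: (single bag)
With just one bag of size 5, the width is 5 − 1 = 4, so tw(G) ≤ 4. Conversely, {0, 1, 2, 3, 4} is a clique of size 5, and the vertices of any clique must share a bag in every tree decomposition; so some bag has ≥ 5 vertices and tw(G) ≥ 4. Hence tw(G) = 4 exactly.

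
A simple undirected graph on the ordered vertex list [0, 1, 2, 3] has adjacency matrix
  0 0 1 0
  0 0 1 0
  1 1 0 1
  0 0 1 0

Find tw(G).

1

A width-1 tree decomposition is:
Bags: B1 = {0, 2}  B2 = {1, 2}  B3 = {2, 3}
Tree: B1–B2, B2–B3
Every bag has size at most 2, so the width is 2 − 1 = 1 and tw(G) ≤ 1. G has an edge, so its treewidth is at least 1. Therefore the treewidth is 1.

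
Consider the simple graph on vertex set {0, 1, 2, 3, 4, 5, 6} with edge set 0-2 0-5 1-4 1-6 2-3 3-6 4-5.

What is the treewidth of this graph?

A width-2 tree decomposition is:
Bags: B1 = {0, 2, 5}  B2 = {2, 3, 5}  B3 = {3, 5, 6}  B4 = {1, 5, 6}  B5 = {1, 4, 5}
Tree: B1–B2, B2–B3, B3–B4, B4–B5
The largest bag has 3 vertices, giving width 2; this decomposition certifies tw(G) ≤ 2. For the lower bound, G contains the cycle 5–0–2–3–6–1–4–5, so G is not a forest; only forests have treewidth ≤ 1, hence tw(G) ≥ 2. Hence tw(G) = 2 exactly.

2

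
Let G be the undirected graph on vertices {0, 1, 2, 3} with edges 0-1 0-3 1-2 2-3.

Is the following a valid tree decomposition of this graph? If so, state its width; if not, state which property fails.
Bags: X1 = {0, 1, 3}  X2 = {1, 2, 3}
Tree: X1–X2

Yes; width 2.

Every vertex of G appears in some bag (union = {0, 1, 2, 3}); every edge is covered by a bag; and for each vertex v the set of bags containing v is connected in the bag tree. The decomposition is therefore valid. The largest bag has 3 vertices, so the width is 2.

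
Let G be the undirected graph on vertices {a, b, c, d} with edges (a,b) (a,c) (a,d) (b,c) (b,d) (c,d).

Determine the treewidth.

3

A width-3 tree decomposition is:
Bags: B1 = {a, b, c, d}
Tree: (single bag)
A single bag containing all 4 vertices is trivially a valid decomposition of width 3. For the lower bound, the 4 vertices {a, b, c, d} are pairwise adjacent, and any tree decomposition puts a clique entirely inside one bag — forcing width ≥ 3. Therefore the treewidth is 3.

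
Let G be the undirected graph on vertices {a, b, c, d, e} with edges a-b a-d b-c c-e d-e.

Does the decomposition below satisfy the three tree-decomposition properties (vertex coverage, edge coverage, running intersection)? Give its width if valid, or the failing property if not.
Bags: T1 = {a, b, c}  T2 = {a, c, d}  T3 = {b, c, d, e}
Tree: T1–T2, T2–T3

A tree decomposition must satisfy three properties: every vertex lies in some bag; for every edge, both endpoints lie together in some bag; and for every vertex, the bags containing it form a connected subtree. Here bags containing vertex b are not connected in the tree, so the decomposition is invalid.

No — bags containing vertex b are not connected in the tree.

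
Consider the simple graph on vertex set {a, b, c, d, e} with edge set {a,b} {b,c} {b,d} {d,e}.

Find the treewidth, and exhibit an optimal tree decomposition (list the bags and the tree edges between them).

Treewidth 1.
Bags: B1 = {b, d}  B2 = {d, e}  B3 = {b, c}  B4 = {a, b}
Tree: B1–B2, B1–B3, B1–B4

The largest bag has 2 vertices, giving width 1; this decomposition certifies tw(G) ≤ 1. Since G has at least one edge (e.g. d–b), it is not an edgeless graph, so tw(G) ≥ 1. The upper and lower bounds meet at 1, so that is the treewidth.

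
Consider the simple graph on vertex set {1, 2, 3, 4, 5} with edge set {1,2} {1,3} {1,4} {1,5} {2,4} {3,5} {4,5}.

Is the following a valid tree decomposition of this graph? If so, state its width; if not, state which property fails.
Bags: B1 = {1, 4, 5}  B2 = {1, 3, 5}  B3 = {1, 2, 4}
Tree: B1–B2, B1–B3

Yes; width 2.

Checking the three conditions: (i) the bags cover all of {1, 2, 3, 4, 5}; (ii) for each edge, some bag contains both endpoints; (iii) the bags containing any fixed vertex form a subtree. All hold, so the decomposition is valid with width 3 − 1 = 2.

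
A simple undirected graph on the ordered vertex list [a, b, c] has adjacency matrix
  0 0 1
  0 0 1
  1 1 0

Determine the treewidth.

A width-1 tree decomposition is:
Bags: B1 = {a, c}  B2 = {b, c}
Tree: B1–B2
The largest bag has 2 vertices, giving width 1; this decomposition certifies tw(G) ≤ 1. Any graph with an edge has treewidth ≥ 1, and G has the edge a–c. Therefore the treewidth is 1.

1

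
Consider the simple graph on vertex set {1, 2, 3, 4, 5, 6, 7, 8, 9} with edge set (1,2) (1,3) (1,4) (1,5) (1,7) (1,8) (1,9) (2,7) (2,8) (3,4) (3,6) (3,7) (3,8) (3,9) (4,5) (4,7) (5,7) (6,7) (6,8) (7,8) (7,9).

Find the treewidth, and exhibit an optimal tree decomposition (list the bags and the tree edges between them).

The largest bag has 4 vertices, giving width 3; this decomposition certifies tw(G) ≤ 3. For the lower bound, the 4 vertices {1, 2, 7, 8} are pairwise adjacent, and any tree decomposition puts a clique entirely inside one bag — forcing width ≥ 3. The upper and lower bounds meet at 3, so that is the treewidth.

Treewidth 3.
One optimal decomposition is:
Bags: B1 = {1, 2, 7, 8}  B2 = {1, 3, 7, 8}  B3 = {1, 3, 4, 7}  B4 = {3, 6, 7, 8}  B5 = {1, 4, 5, 7}  B6 = {1, 3, 7, 9}
Tree: B1–B2, B2–B3, B2–B4, B3–B5, B3–B6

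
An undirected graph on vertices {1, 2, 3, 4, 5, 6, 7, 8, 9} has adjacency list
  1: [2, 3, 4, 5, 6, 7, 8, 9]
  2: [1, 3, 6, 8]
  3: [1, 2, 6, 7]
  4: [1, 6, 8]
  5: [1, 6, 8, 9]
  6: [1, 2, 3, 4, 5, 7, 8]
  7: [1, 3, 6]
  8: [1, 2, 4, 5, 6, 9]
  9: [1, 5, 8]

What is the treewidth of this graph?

3

A width-3 tree decomposition is:
Bags: B1 = {1, 5, 6, 8}  B2 = {1, 5, 8, 9}  B3 = {1, 2, 6, 8}  B4 = {1, 2, 3, 6}  B5 = {1, 4, 6, 8}  B6 = {1, 3, 6, 7}
Tree: B1–B2, B1–B3, B3–B4, B1–B5, B4–B6
The largest bag has 4 vertices, giving width 3; this decomposition certifies tw(G) ≤ 3. On the other hand G contains the 4-clique {1, 5, 8, 9}. A clique must lie in a single bag of any decomposition, so no decomposition can have width below 3. Therefore the treewidth is 3.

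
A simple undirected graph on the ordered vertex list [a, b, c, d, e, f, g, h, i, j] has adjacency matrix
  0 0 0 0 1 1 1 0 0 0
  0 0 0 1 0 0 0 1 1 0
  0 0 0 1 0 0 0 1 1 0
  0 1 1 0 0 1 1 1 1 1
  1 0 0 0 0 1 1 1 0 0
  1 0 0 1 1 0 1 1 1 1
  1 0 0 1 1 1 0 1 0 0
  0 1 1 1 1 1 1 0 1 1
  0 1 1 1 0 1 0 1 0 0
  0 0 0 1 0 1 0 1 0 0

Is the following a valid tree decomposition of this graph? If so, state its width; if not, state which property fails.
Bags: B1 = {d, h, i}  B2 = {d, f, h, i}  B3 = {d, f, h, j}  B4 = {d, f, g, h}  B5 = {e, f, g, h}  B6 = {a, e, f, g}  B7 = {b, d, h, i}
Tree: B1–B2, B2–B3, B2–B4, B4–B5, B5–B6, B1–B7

A tree decomposition must satisfy three properties: every vertex lies in some bag; for every edge, both endpoints lie together in some bag; and for every vertex, the bags containing it form a connected subtree. Here vertex c appears in no bag, so the decomposition is invalid.

No — vertex c appears in no bag.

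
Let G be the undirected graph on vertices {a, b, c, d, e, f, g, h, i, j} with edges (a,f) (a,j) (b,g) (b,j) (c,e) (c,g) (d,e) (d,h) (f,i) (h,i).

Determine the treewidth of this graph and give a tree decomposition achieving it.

Treewidth 2.
One optimal decomposition is:
Bags: B1 = {f, h, i}  B2 = {a, f, h}  B3 = {a, h, j}  B4 = {b, h, j}  B5 = {b, g, h}  B6 = {c, g, h}  B7 = {c, e, h}  B8 = {d, e, h}
Tree: B1–B2, B2–B3, B3–B4, B4–B5, B5–B6, B6–B7, B7–B8

The largest bag has 3 vertices, giving width 2; this decomposition certifies tw(G) ≤ 2. For the lower bound, G contains the cycle h–i–f–a–j–b–g–c–e–d–h, so G is not a forest; only forests have treewidth ≤ 1, hence tw(G) ≥ 2. Therefore the treewidth is 2.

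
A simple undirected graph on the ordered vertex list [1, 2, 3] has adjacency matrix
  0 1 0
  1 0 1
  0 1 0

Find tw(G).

1

A width-1 tree decomposition is:
Bags: B1 = {1, 2}  B2 = {2, 3}
Tree: B1–B2
The largest bag has 2 vertices, giving width 1; this decomposition certifies tw(G) ≤ 1. Since G has at least one edge (e.g. 2–1), it is not an edgeless graph, so tw(G) ≥ 1. Combining the bounds, tw(G) = 1.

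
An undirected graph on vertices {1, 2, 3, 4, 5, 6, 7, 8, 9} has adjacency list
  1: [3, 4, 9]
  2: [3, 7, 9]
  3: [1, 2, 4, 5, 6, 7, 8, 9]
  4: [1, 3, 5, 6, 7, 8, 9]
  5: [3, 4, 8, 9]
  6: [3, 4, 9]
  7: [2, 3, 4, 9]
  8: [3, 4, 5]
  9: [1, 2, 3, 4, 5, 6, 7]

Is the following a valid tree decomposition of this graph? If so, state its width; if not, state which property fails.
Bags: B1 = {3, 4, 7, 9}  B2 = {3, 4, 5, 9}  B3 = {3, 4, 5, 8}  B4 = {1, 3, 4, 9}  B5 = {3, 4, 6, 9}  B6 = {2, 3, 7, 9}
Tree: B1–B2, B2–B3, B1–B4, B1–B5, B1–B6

Yes; width 3.

Checking the three conditions: (i) the bags cover all of {1, 2, 3, 4, 5, 6, 7, 8, 9}; (ii) for each edge, some bag contains both endpoints; (iii) the bags containing any fixed vertex form a subtree. All hold, so the decomposition is valid with width 4 − 1 = 3.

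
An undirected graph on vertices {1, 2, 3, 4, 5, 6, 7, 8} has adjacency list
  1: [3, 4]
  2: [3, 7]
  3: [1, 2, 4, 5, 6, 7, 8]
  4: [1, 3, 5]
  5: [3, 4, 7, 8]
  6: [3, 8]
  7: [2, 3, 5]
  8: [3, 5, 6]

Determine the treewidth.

2

A width-2 tree decomposition is:
Bags: B1 = {3, 5, 8}  B2 = {3, 4, 5}  B3 = {3, 5, 7}  B4 = {1, 3, 4}  B5 = {3, 6, 8}  B6 = {2, 3, 7}
Tree: B1–B2, B2–B3, B2–B4, B1–B5, B3–B6
Every bag has size at most 3, so the width is 3 − 1 = 2 and tw(G) ≤ 2. For the lower bound, the 3 vertices {1, 3, 4} are pairwise adjacent, and any tree decomposition puts a clique entirely inside one bag — forcing width ≥ 2. Combining the bounds, tw(G) = 2.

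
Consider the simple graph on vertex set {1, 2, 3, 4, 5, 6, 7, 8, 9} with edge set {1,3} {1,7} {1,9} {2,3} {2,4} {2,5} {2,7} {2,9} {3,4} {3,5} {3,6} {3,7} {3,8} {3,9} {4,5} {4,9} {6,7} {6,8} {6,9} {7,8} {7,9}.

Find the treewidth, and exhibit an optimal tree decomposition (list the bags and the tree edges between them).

Treewidth 3.
One such decomposition:
Bags: B1 = {2, 3, 4, 5}  B2 = {2, 3, 4, 9}  B3 = {2, 3, 7, 9}  B4 = {1, 3, 7, 9}  B5 = {3, 6, 7, 9}  B6 = {3, 6, 7, 8}
Tree: B1–B2, B2–B3, B3–B4, B3–B5, B5–B6

Each bag holds 4 vertices, so the decomposition has width 3, which upper-bounds the treewidth. On the other hand G contains the 4-clique {2, 3, 4, 9}. A clique must lie in a single bag of any decomposition, so no decomposition can have width below 3. Hence tw(G) = 3 exactly.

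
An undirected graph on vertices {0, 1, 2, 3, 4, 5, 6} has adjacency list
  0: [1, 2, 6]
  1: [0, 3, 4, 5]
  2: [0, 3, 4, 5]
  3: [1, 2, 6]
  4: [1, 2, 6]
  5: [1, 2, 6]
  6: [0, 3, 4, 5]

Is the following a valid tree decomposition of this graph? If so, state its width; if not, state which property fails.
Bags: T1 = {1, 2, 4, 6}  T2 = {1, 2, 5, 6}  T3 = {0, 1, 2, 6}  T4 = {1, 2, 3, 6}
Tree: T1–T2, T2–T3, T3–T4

Checking the three conditions: (i) the bags cover all of {0, 1, 2, 3, 4, 5, 6}; (ii) for each edge, some bag contains both endpoints; (iii) the bags containing any fixed vertex form a subtree. All hold, so the decomposition is valid with width 4 − 1 = 3.

Yes; width 3.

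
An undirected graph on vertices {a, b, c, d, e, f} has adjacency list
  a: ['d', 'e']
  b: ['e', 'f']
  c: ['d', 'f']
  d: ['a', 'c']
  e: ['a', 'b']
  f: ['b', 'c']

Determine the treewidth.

2

A width-2 tree decomposition is:
Bags: B1 = {b, e, f}  B2 = {c, e, f}  B3 = {c, d, e}  B4 = {a, d, e}
Tree: B1–B2, B2–B3, B3–B4
Each bag holds 3 vertices, so the decomposition has width 2, which upper-bounds the treewidth. Since e–b–f–c–d–a–e is a cycle in G, G is not acyclic. Forests are exactly the graphs of treewidth ≤ 1, so tw(G) ≥ 2. Combining the bounds, tw(G) = 2.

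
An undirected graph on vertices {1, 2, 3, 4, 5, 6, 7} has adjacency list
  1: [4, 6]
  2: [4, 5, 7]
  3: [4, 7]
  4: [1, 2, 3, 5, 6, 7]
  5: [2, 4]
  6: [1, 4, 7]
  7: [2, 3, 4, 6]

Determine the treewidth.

A width-2 tree decomposition is:
Bags: B1 = {1, 4, 6}  B2 = {4, 6, 7}  B3 = {2, 4, 7}  B4 = {3, 4, 7}  B5 = {2, 4, 5}
Tree: B1–B2, B2–B3, B3–B4, B3–B5
Each bag holds 3 vertices, so the decomposition has width 2, which upper-bounds the treewidth. On the other hand G contains the 3-clique {1, 4, 6}. A clique must lie in a single bag of any decomposition, so no decomposition can have width below 2. The upper and lower bounds meet at 2, so that is the treewidth.

2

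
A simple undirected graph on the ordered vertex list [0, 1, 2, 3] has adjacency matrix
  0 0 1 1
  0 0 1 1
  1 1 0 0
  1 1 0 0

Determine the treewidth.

2

A width-2 tree decomposition is:
Bags: B1 = {1, 2, 3}  B2 = {0, 2, 3}
Tree: B1–B2
Each bag holds 3 vertices, so the decomposition has width 2, which upper-bounds the treewidth. Since 3–1–2–0–3 is a cycle in G, G is not acyclic. Forests are exactly the graphs of treewidth ≤ 1, so tw(G) ≥ 2. The upper and lower bounds meet at 2, so that is the treewidth.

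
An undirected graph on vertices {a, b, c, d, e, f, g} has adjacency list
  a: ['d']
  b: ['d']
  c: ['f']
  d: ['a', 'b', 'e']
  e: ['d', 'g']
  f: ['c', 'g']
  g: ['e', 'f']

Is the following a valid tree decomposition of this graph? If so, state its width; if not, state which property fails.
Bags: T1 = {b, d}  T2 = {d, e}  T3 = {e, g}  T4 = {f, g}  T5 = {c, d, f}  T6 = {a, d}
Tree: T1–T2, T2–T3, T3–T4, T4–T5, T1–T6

No — bags containing vertex d are not connected in the tree.

A tree decomposition must satisfy three properties: every vertex lies in some bag; for every edge, both endpoints lie together in some bag; and for every vertex, the bags containing it form a connected subtree. Here bags containing vertex d are not connected in the tree, so the decomposition is invalid.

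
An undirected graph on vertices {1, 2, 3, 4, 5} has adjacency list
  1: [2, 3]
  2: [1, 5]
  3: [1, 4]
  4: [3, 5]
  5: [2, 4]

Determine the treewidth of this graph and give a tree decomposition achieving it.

The largest bag has 3 vertices, giving width 2; this decomposition certifies tw(G) ≤ 2. The edges 1–2–5–4–3–1 form a cycle, so G is not a tree and its treewidth is at least 2. Combining the bounds, tw(G) = 2.

Treewidth 2.
One such decomposition:
Bags: B1 = {1, 2, 5}  B2 = {1, 4, 5}  B3 = {1, 3, 4}
Tree: B1–B2, B2–B3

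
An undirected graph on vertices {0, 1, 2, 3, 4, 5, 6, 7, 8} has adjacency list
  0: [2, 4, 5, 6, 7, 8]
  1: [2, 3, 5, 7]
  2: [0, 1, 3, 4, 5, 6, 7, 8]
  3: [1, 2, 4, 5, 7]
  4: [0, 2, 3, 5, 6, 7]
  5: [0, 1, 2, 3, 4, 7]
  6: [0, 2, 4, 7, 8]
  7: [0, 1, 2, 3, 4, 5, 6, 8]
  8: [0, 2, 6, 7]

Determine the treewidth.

A width-4 tree decomposition is:
Bags: B1 = {1, 2, 3, 5, 7}  B2 = {2, 3, 4, 5, 7}  B3 = {0, 2, 4, 5, 7}  B4 = {0, 2, 4, 6, 7}  B5 = {0, 2, 6, 7, 8}
Tree: B1–B2, B2–B3, B3–B4, B4–B5
The largest bag has 5 vertices, giving width 4; this decomposition certifies tw(G) ≤ 4. For the lower bound, the 5 vertices {0, 2, 6, 7, 8} are pairwise adjacent, and any tree decomposition puts a clique entirely inside one bag — forcing width ≥ 4. Combining the bounds, tw(G) = 4.

4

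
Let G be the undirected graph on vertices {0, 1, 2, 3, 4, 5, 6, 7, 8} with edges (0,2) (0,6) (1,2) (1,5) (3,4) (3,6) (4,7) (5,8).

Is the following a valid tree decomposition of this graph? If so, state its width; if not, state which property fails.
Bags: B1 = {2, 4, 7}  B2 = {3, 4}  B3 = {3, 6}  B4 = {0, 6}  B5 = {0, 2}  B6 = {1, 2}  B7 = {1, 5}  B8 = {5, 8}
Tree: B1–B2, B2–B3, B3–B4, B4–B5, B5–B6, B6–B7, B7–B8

No — bags containing vertex 2 are not connected in the tree.

A tree decomposition must satisfy three properties: every vertex lies in some bag; for every edge, both endpoints lie together in some bag; and for every vertex, the bags containing it form a connected subtree. Here bags containing vertex 2 are not connected in the tree, so the decomposition is invalid.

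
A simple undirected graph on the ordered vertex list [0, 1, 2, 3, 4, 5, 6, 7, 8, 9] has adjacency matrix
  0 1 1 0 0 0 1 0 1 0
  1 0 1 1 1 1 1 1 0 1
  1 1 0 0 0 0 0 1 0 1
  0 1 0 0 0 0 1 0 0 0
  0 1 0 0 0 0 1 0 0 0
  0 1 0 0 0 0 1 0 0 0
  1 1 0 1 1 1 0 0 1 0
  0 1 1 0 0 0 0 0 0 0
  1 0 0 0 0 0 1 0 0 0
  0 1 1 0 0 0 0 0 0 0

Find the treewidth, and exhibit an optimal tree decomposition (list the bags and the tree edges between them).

Each bag holds 3 vertices, so the decomposition has width 2, which upper-bounds the treewidth. On the other hand G contains the 3-clique {0, 6, 8}. A clique must lie in a single bag of any decomposition, so no decomposition can have width below 2. Therefore the treewidth is 2.

Treewidth 2.
One such decomposition:
Bags: B1 = {1, 3, 6}  B2 = {0, 1, 6}  B3 = {0, 1, 2}  B4 = {1, 5, 6}  B5 = {1, 4, 6}  B6 = {1, 2, 9}  B7 = {1, 2, 7}  B8 = {0, 6, 8}
Tree: B1–B2, B2–B3, B2–B4, B2–B5, B3–B6, B3–B7, B2–B8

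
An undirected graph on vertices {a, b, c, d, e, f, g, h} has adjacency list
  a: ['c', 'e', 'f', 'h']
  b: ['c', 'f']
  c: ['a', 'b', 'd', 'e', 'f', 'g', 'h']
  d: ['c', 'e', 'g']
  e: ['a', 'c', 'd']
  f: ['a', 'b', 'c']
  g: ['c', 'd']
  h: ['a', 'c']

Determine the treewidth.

A width-2 tree decomposition is:
Bags: B1 = {c, d, e}  B2 = {a, c, e}  B3 = {a, c, f}  B4 = {b, c, f}  B5 = {c, d, g}  B6 = {a, c, h}
Tree: B1–B2, B2–B3, B3–B4, B1–B5, B3–B6
The largest bag has 3 vertices, giving width 2; this decomposition certifies tw(G) ≤ 2. On the other hand G contains the 3-clique {c, d, g}. A clique must lie in a single bag of any decomposition, so no decomposition can have width below 2. The upper and lower bounds meet at 2, so that is the treewidth.

2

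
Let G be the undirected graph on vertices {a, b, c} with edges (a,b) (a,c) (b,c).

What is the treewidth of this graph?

2

A width-2 tree decomposition is:
Bags: B1 = {a, b, c}
Tree: (single bag)
A single bag containing all 3 vertices is trivially a valid decomposition of width 2. Conversely, {a, b, c} is a clique of size 3, and the vertices of any clique must share a bag in every tree decomposition; so some bag has ≥ 3 vertices and tw(G) ≥ 2. Therefore the treewidth is 2.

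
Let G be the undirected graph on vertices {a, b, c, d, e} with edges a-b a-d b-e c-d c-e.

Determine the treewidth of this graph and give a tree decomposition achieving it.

Treewidth 2.
Bags: B1 = {a, b, e}  B2 = {a, c, e}  B3 = {a, c, d}
Tree: B1–B2, B2–B3

The largest bag has 3 vertices, giving width 2; this decomposition certifies tw(G) ≤ 2. The edges a–b–e–c–d–a form a cycle, so G is not a tree and its treewidth is at least 2. Combining the bounds, tw(G) = 2.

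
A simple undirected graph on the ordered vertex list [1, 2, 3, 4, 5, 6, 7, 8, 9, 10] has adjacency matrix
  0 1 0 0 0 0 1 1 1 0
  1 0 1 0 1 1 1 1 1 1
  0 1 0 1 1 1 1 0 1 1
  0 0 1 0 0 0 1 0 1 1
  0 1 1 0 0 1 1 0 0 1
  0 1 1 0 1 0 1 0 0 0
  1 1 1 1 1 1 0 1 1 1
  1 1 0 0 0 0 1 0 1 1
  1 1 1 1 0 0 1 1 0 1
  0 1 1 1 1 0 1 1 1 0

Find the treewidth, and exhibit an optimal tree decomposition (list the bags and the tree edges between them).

Every bag has size at most 5, so the width is 5 − 1 = 4 and tw(G) ≤ 4. For the lower bound, the 5 vertices {1, 2, 7, 8, 9} are pairwise adjacent, and any tree decomposition puts a clique entirely inside one bag — forcing width ≥ 4. Combining the bounds, tw(G) = 4.

Treewidth 4.
One such decomposition:
Bags: B1 = {3, 4, 7, 9, 10}  B2 = {2, 3, 7, 9, 10}  B3 = {2, 3, 5, 7, 10}  B4 = {2, 3, 5, 6, 7}  B5 = {2, 7, 8, 9, 10}  B6 = {1, 2, 7, 8, 9}
Tree: B1–B2, B2–B3, B3–B4, B2–B5, B5–B6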